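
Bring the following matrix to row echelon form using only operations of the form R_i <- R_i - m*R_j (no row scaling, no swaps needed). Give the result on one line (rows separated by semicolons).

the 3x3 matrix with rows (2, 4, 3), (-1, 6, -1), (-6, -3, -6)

REF = [2 4 3; 0 8 1/2; 0 0 39/16]

Forward elimination:
R2 <- R2 - (-1/2)*R1:  [   0    8  1/2 ]
R3 <- R3 - (-3)*R1:  [ 0  9  3 ]
R3 <- R3 - (9/8)*R2:  [     0      0  39/16 ]
Row echelon form:
[ 2  4      3 ]
[ 0  8    1/2 ]
[ 0  0  39/16 ]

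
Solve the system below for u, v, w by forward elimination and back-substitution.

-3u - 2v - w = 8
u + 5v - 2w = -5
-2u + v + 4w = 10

Forward elimination on [A|b]:
R2 <- R2 - (-1/3)*R1:  [    0  13/3  -7/3  -7/3 ]
R3 <- R3 - (2/3)*R1:  [    0   7/3  14/3  14/3 ]
R3 <- R3 - (7/13)*R2:  [     0      0  77/13  77/13 ]
Row echelon form:
[ -3    -2     -1  |      8 ]
[  0  13/3   -7/3  |   -7/3 ]
[  0     0  77/13  |  77/13 ]
Back-substitution:
w = (77/13) / (77/13) = 1
v = (-7/3 - (-7/3)*(1)) / (13/3) = 0
u = (8 - (-2)*(0) - (-1)*(1)) / -3 = -3

(-3, 0, 1)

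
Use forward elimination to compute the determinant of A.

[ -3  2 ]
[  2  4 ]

det(A) = -16

Forward elimination:
R2 <- R2 - (-2/3)*R1:  [    0  16/3 ]
Upper-triangular form:
[ -3     2 ]
[  0  16/3 ]
det(A) = (-1)^0 * (-3) * (16/3) = -16  (0 row swaps -> sign +1)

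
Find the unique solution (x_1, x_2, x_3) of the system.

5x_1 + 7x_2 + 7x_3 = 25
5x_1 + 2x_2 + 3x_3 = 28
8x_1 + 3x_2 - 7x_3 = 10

(5, -3, 3)

Forward elimination on [A|b]:
R2 <- R2 - (1)*R1:  [  0  -5  -4   3 ]
R3 <- R3 - (8/5)*R1:  [     0  -41/5  -91/5    -30 ]
R3 <- R3 - (41/25)*R2:  [       0        0  -291/25  -873/25 ]
Row echelon form:
[ 5   7        7  |       25 ]
[ 0  -5       -4  |        3 ]
[ 0   0  -291/25  |  -873/25 ]
Back-substitution:
x_3 = (-873/25) / (-291/25) = 3
x_2 = (3 - (-4)*(3)) / -5 = -3
x_1 = (25 - (7)*(-3) - (7)*(3)) / 5 = 5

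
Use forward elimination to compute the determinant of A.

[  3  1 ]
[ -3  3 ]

det(A) = 12

Forward elimination:
R2 <- R2 - (-1)*R1:  [ 0  4 ]
Upper-triangular form:
[ 3  1 ]
[ 0  4 ]
det(A) = (-1)^0 * (3) * (4) = 12  (0 row swaps -> sign +1)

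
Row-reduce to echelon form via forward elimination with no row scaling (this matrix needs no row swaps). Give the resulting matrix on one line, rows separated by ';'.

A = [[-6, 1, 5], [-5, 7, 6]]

REF = [-6 1 5; 0 37/6 11/6]

Forward elimination:
R2 <- R2 - (5/6)*R1:  [    0  37/6  11/6 ]
Row echelon form:
[ -6     1     5 ]
[  0  37/6  11/6 ]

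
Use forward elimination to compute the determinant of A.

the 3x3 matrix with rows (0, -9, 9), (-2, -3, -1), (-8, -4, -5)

Forward elimination:
R1 <-> R2   (pivot in column 1 was zero)
[ -2  -3  -1 ]
[  0  -9   9 ]
[ -8  -4  -5 ]
R3 <- R3 - (4)*R1:  [  0   8  -1 ]
R3 <- R3 - (-8/9)*R2:  [ 0  0  7 ]
Upper-triangular form:
[ -2  -3  -1 ]
[  0  -9   9 ]
[  0   0   7 ]
det(A) = (-1)^1 * (-2) * (-9) * (7) = -126  (1 row swap -> sign -1)

det(A) = -126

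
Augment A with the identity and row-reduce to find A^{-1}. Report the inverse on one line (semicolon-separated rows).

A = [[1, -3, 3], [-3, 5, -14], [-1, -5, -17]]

inverse = [-155/16 -33/8 27/16; -37/16 -7/8 5/16; 5/4 1/2 -1/4]

Gauss-Jordan on [A | I]:
R2 <- R2 - (-3)*R1:  [  0  -4  -5  |   3   1   0 ]
R3 <- R3 - (-1)*R1:  [   0   -8  -14  |    1    0    1 ]
R2 <- (1/-4)*R2:  [    0     1   5/4  |  -3/4  -1/4     0 ]
R1 <- R1 - (-3)*R2:  [    1     0  27/4  |  -5/4  -3/4     0 ]
R3 <- R3 - (-8)*R2:  [  0   0  -4  |  -5  -2   1 ]
R3 <- (1/-4)*R3:  [    0     0     1  |   5/4   1/2  -1/4 ]
R1 <- R1 - (27/4)*R3:  [       1        0        0  |  -155/16    -33/8    27/16 ]
R2 <- R2 - (5/4)*R3:  [      0       1       0  |  -37/16    -7/8    5/16 ]
Right block of [I | A^{-1}] is the inverse:
[ -155/16  -33/8  27/16 ]
[  -37/16   -7/8   5/16 ]
[     5/4    1/2   -1/4 ]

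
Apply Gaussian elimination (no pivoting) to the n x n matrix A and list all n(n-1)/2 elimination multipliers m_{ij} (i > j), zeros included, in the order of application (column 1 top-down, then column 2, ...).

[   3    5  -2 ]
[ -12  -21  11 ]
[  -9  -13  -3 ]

Forward elimination:
R2 <- R2 - (-4)*R1:  [  0  -1   3 ]
R3 <- R3 - (-3)*R1:  [  0   2  -9 ]
R3 <- R3 - (-2)*R2:  [  0   0  -3 ]
Multipliers (in order of application): m_{21} = -4, m_{31} = -3, m_{32} = -2

multipliers: -4, -3, -2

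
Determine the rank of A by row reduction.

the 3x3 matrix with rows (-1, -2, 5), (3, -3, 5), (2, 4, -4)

Row reduction:
R2 <- R2 - (-3)*R1:  [  0  -9  20 ]
R3 <- R3 - (-2)*R1:  [ 0  0  6 ]
Row echelon form:
[ -1  -2   5 ]
[  0  -9  20 ]
[  0   0   6 ]
Nonzero rows / pivot columns: 3

rank(A) = 3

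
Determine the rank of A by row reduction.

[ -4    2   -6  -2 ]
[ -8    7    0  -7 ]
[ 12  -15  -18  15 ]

Row reduction:
R2 <- R2 - (2)*R1:  [  0   3  12  -3 ]
R3 <- R3 - (-3)*R1:  [   0   -9  -36    9 ]
R3 <- R3 - (-3)*R2:  [ 0  0  0  0 ]
Row echelon form:
[ -4  2  -6  -2 ]
[  0  3  12  -3 ]
[  0  0   0   0 ]
Nonzero rows / pivot columns: 2

rank(A) = 2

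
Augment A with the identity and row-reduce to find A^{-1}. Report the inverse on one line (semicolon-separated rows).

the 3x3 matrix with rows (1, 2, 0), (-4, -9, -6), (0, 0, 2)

inverse = [9 2 6; -4 -1 -3; 0 0 1/2]

Gauss-Jordan on [A | I]:
R2 <- R2 - (-4)*R1:  [  0  -1  -6  |   4   1   0 ]
R2 <- (1/-1)*R2:  [  0   1   6  |  -4  -1   0 ]
R1 <- R1 - (2)*R2:  [   1    0  -12  |    9    2    0 ]
R3 <- (1/2)*R3:  [   0    0    1  |    0    0  1/2 ]
R1 <- R1 - (-12)*R3:  [ 1  0  0  |  9  2  6 ]
R2 <- R2 - (6)*R3:  [  0   1   0  |  -4  -1  -3 ]
Right block of [I | A^{-1}] is the inverse:
[  9   2    6 ]
[ -4  -1   -3 ]
[  0   0  1/2 ]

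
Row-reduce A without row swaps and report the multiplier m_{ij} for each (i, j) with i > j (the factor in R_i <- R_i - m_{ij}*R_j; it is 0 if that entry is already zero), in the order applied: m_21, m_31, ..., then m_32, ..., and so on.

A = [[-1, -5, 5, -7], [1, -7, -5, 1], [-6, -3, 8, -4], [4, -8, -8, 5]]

multipliers: -1, 6, -4, -9/4, 7/3, -6/11

Forward elimination:
R2 <- R2 - (-1)*R1:  [   0  -12    0   -6 ]
R3 <- R3 - (6)*R1:  [   0   27  -22   38 ]
R4 <- R4 - (-4)*R1:  [   0  -28   12  -23 ]
R3 <- R3 - (-9/4)*R2:  [    0     0   -22  49/2 ]
R4 <- R4 - (7/3)*R2:  [  0   0  12  -9 ]
R4 <- R4 - (-6/11)*R3:  [     0      0      0  48/11 ]
Multipliers (in order of application): m_{21} = -1, m_{31} = 6, m_{41} = -4, m_{32} = -9/4, m_{42} = 7/3, m_{43} = -6/11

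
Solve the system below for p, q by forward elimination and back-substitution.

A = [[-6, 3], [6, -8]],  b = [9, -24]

Forward elimination on [A|b]:
R2 <- R2 - (-1)*R1:  [   0   -5  -15 ]
Row echelon form:
[ -6   3  |    9 ]
[  0  -5  |  -15 ]
Back-substitution:
q = (-15) / -5 = 3
p = (9 - (3)*(3)) / -6 = 0

(0, 3)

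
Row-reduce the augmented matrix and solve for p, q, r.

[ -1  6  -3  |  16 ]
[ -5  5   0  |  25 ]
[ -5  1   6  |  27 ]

(-1, 4, 3)

Forward elimination on [A|b]:
R2 <- R2 - (5)*R1:  [   0  -25   15  -55 ]
R3 <- R3 - (5)*R1:  [   0  -29   21  -53 ]
R3 <- R3 - (29/25)*R2:  [    0     0  18/5  54/5 ]
Row echelon form:
[ -1    6    -3  |    16 ]
[  0  -25    15  |   -55 ]
[  0    0  18/5  |  54/5 ]
Back-substitution:
r = (54/5) / (18/5) = 3
q = (-55 - (15)*(3)) / -25 = 4
p = (16 - (6)*(4) - (-3)*(3)) / -1 = -1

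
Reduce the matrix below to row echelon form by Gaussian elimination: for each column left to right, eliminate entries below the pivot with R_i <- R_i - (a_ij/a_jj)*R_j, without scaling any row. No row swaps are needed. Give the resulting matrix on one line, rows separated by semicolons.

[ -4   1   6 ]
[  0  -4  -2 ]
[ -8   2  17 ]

Forward elimination:
R3 <- R3 - (2)*R1:  [ 0  0  5 ]
Row echelon form:
[ -4   1   6 ]
[  0  -4  -2 ]
[  0   0   5 ]

REF = [-4 1 6; 0 -4 -2; 0 0 5]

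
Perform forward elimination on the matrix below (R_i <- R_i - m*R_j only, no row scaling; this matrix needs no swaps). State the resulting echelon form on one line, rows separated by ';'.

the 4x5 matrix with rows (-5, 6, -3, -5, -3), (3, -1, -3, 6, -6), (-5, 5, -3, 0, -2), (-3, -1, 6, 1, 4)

REF = [-5 6 -3 -5 -3; 0 13/5 -24/5 3 -39/5; 0 0 -24/13 80/13 -2; 0 0 0 7 -29/4]

Forward elimination:
R2 <- R2 - (-3/5)*R1:  [     0   13/5  -24/5      3  -39/5 ]
R3 <- R3 - (1)*R1:  [  0  -1   0   5   1 ]
R4 <- R4 - (3/5)*R1:  [     0  -23/5   39/5      4   29/5 ]
R3 <- R3 - (-5/13)*R2:  [      0       0  -24/13   80/13      -2 ]
R4 <- R4 - (-23/13)*R2:  [      0       0   -9/13  121/13      -8 ]
R4 <- R4 - (3/8)*R3:  [     0      0      0      7  -29/4 ]
Row echelon form:
[ -5     6      -3     -5     -3 ]
[  0  13/5   -24/5      3  -39/5 ]
[  0     0  -24/13  80/13     -2 ]
[  0     0       0      7  -29/4 ]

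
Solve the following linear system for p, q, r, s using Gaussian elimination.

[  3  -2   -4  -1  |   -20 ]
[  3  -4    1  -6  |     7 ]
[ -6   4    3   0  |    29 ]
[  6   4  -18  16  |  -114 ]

Forward elimination on [A|b]:
R2 <- R2 - (1)*R1:  [  0  -2   5  -5  27 ]
R3 <- R3 - (-2)*R1:  [   0    0   -5   -2  -11 ]
R4 <- R4 - (2)*R1:  [   0    8  -10   18  -74 ]
R4 <- R4 - (-4)*R2:  [  0   0  10  -2  34 ]
R4 <- R4 - (-2)*R3:  [  0   0   0  -6  12 ]
Row echelon form:
[ 3  -2  -4  -1  |  -20 ]
[ 0  -2   5  -5  |   27 ]
[ 0   0  -5  -2  |  -11 ]
[ 0   0   0  -6  |   12 ]
Back-substitution:
s = (12) / -6 = -2
r = (-11 - (-2)*(-2)) / -5 = 3
q = (27 - (5)*(3) - (-5)*(-2)) / -2 = -1
p = (-20 - (-2)*(-1) - (-4)*(3) - (-1)*(-2)) / 3 = -4

(-4, -1, 3, -2)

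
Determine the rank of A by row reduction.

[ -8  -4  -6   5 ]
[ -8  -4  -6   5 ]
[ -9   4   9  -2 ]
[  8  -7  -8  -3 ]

rank(A) = 3

Row reduction:
R2 <- R2 - (1)*R1:  [ 0  0  0  0 ]
R3 <- R3 - (9/8)*R1:  [     0   17/2   63/4  -61/8 ]
R4 <- R4 - (-1)*R1:  [   0  -11  -14    2 ]
R2 <-> R3   (pivot in column 2 was zero)
[ -8    -4    -6      5 ]
[  0  17/2  63/4  -61/8 ]
[  0     0     0      0 ]
[  0   -11   -14      2 ]
R4 <- R4 - (-22/17)*R2:  [       0        0   217/34  -535/68 ]
R3 <-> R4   (pivot in column 3 was zero)
[ -8    -4      -6        5 ]
[  0  17/2    63/4    -61/8 ]
[  0     0  217/34  -535/68 ]
[  0     0       0        0 ]
Row echelon form:
[ -8    -4      -6        5 ]
[  0  17/2    63/4    -61/8 ]
[  0     0  217/34  -535/68 ]
[  0     0       0        0 ]
Nonzero rows / pivot columns: 3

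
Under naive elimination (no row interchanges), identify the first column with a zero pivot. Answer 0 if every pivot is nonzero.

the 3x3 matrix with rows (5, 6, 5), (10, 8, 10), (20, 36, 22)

Naive forward elimination:
R2 <- R2 - (2)*R1:  [  0  -4   0 ]
R3 <- R3 - (4)*R1:  [  0  12   2 ]
R3 <- R3 - (-3)*R2:  [ 0  0  2 ]
All pivots nonzero; naive elimination completes without hitting a zero pivot.

first zero-pivot column = 0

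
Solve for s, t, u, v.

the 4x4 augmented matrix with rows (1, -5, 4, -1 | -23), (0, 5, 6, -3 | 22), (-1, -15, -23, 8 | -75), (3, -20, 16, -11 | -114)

Forward elimination on [A|b]:
R3 <- R3 - (-1)*R1:  [   0  -20  -19    7  -98 ]
R4 <- R4 - (3)*R1:  [   0   -5    4   -8  -45 ]
R3 <- R3 - (-4)*R2:  [   0    0    5   -5  -10 ]
R4 <- R4 - (-1)*R2:  [   0    0   10  -11  -23 ]
R4 <- R4 - (2)*R3:  [  0   0   0  -1  -3 ]
Row echelon form:
[ 1  -5  4  -1  |  -23 ]
[ 0   5  6  -3  |   22 ]
[ 0   0  5  -5  |  -10 ]
[ 0   0  0  -1  |   -3 ]
Back-substitution:
v = (-3) / -1 = 3
u = (-10 - (-5)*(3)) / 5 = 1
t = (22 - (6)*(1) - (-3)*(3)) / 5 = 5
s = (-23 - (-5)*(5) - (4)*(1) - (-1)*(3)) / 1 = 1

(1, 5, 1, 3)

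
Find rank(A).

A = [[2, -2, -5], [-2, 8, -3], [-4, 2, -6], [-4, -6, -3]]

Row reduction:
R2 <- R2 - (-1)*R1:  [  0   6  -8 ]
R3 <- R3 - (-2)*R1:  [   0   -2  -16 ]
R4 <- R4 - (-2)*R1:  [   0  -10  -13 ]
R3 <- R3 - (-1/3)*R2:  [     0      0  -56/3 ]
R4 <- R4 - (-5/3)*R2:  [     0      0  -79/3 ]
R4 <- R4 - (79/56)*R3:  [ 0  0  0 ]
Row echelon form:
[ 2  -2     -5 ]
[ 0   6     -8 ]
[ 0   0  -56/3 ]
[ 0   0      0 ]
Nonzero rows / pivot columns: 3

rank(A) = 3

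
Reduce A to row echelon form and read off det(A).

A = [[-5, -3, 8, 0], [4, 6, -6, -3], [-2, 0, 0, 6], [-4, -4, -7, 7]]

det(A) = -1326

Forward elimination:
R2 <- R2 - (-4/5)*R1:  [    0  18/5   2/5    -3 ]
R3 <- R3 - (2/5)*R1:  [     0    6/5  -16/5      6 ]
R4 <- R4 - (4/5)*R1:  [     0   -8/5  -67/5      7 ]
R3 <- R3 - (1/3)*R2:  [     0      0  -10/3      7 ]
R4 <- R4 - (-4/9)*R2:  [      0       0  -119/9    17/3 ]
R4 <- R4 - (119/30)*R3:  [       0        0        0  -221/10 ]
Upper-triangular form:
[ -5    -3      8        0 ]
[  0  18/5    2/5       -3 ]
[  0     0  -10/3        7 ]
[  0     0      0  -221/10 ]
det(A) = (-1)^0 * (-5) * (18/5) * (-10/3) * (-221/10) = -1326  (0 row swaps -> sign +1)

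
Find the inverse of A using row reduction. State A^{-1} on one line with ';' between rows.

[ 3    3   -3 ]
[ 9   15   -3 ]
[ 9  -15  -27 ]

Gauss-Jordan on [A | I]:
R1 <- (1/3)*R1:  [   1    1   -1  |  1/3    0    0 ]
R2 <- R2 - (9)*R1:  [  0   6   6  |  -3   1   0 ]
R3 <- R3 - (9)*R1:  [   0  -24  -18  |   -3    0    1 ]
R2 <- (1/6)*R2:  [    0     1     1  |  -1/2   1/6     0 ]
R1 <- R1 - (1)*R2:  [    1     0    -2  |   5/6  -1/6     0 ]
R3 <- R3 - (-24)*R2:  [   0    0    6  |  -15    4    1 ]
R3 <- (1/6)*R3:  [    0     0     1  |  -5/2   2/3   1/6 ]
R1 <- R1 - (-2)*R3:  [     1      0      0  |  -25/6    7/6    1/3 ]
R2 <- R2 - (1)*R3:  [    0     1     0  |     2  -1/2  -1/6 ]
Right block of [I | A^{-1}] is the inverse:
[ -25/6   7/6   1/3 ]
[     2  -1/2  -1/6 ]
[  -5/2   2/3   1/6 ]

inverse = [-25/6 7/6 1/3; 2 -1/2 -1/6; -5/2 2/3 1/6]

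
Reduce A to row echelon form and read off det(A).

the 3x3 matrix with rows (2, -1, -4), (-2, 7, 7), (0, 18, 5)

det(A) = -48

Forward elimination:
R2 <- R2 - (-1)*R1:  [ 0  6  3 ]
R3 <- R3 - (3)*R2:  [  0   0  -4 ]
Upper-triangular form:
[ 2  -1  -4 ]
[ 0   6   3 ]
[ 0   0  -4 ]
det(A) = (-1)^0 * (2) * (6) * (-4) = -48  (0 row swaps -> sign +1)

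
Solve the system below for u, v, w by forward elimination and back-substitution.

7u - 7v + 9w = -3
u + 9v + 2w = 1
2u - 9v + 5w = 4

Forward elimination on [A|b]:
R2 <- R2 - (1/7)*R1:  [    0    10   5/7  10/7 ]
R3 <- R3 - (2/7)*R1:  [    0    -7  17/7  34/7 ]
R3 <- R3 - (-7/10)*R2:  [     0      0  41/14   41/7 ]
Row echelon form:
[ 7  -7      9  |    -3 ]
[ 0  10    5/7  |  10/7 ]
[ 0   0  41/14  |  41/7 ]
Back-substitution:
w = (41/7) / (41/14) = 2
v = (10/7 - (5/7)*(2)) / 10 = 0
u = (-3 - (-7)*(0) - (9)*(2)) / 7 = -3

(-3, 0, 2)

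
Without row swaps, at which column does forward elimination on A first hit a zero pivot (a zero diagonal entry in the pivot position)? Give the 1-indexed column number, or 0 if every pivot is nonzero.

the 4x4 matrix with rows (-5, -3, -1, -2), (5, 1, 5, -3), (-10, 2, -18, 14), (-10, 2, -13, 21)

first zero-pivot column = 3

Naive forward elimination:
R2 <- R2 - (-1)*R1:  [  0  -2   4  -5 ]
R3 <- R3 - (2)*R1:  [   0    8  -16   18 ]
R4 <- R4 - (2)*R1:  [   0    8  -11   25 ]
R3 <- R3 - (-4)*R2:  [  0   0   0  -2 ]
R4 <- R4 - (-4)*R2:  [ 0  0  5  5 ]
Matrix at this point:
[ -5  -3  -1  -2 ]
[  0  -2   4  -5 ]
[  0   0   0  -2 ]
[  0   0   5   5 ]
Pivot entry (3,3) is zero but row 4 has 5 in column 3 -> naive elimination stops; a row interchange (e.g. R3 <-> R4) would be required here.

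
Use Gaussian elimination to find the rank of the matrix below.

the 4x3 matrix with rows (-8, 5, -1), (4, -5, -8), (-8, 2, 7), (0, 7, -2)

rank(A) = 3

Row reduction:
R2 <- R2 - (-1/2)*R1:  [     0   -5/2  -17/2 ]
R3 <- R3 - (1)*R1:  [  0  -3   8 ]
R3 <- R3 - (6/5)*R2:  [    0     0  91/5 ]
R4 <- R4 - (-14/5)*R2:  [      0       0  -129/5 ]
R4 <- R4 - (-129/91)*R3:  [ 0  0  0 ]
Row echelon form:
[ -8     5     -1 ]
[  0  -5/2  -17/2 ]
[  0     0   91/5 ]
[  0     0      0 ]
Nonzero rows / pivot columns: 3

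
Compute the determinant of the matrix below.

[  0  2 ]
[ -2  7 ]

det(A) = 4

Forward elimination:
R1 <-> R2   (pivot in column 1 was zero)
[ -2  7 ]
[  0  2 ]
Upper-triangular form:
[ -2  7 ]
[  0  2 ]
det(A) = (-1)^1 * (-2) * (2) = 4  (1 row swap -> sign -1)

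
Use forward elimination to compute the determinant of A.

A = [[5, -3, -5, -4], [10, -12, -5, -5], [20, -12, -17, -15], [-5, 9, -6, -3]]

det(A) = 180

Forward elimination:
R2 <- R2 - (2)*R1:  [  0  -6   5   3 ]
R3 <- R3 - (4)*R1:  [ 0  0  3  1 ]
R4 <- R4 - (-1)*R1:  [   0    6  -11   -7 ]
R4 <- R4 - (-1)*R2:  [  0   0  -6  -4 ]
R4 <- R4 - (-2)*R3:  [  0   0   0  -2 ]
Upper-triangular form:
[ 5  -3  -5  -4 ]
[ 0  -6   5   3 ]
[ 0   0   3   1 ]
[ 0   0   0  -2 ]
det(A) = (-1)^0 * (5) * (-6) * (3) * (-2) = 180  (0 row swaps -> sign +1)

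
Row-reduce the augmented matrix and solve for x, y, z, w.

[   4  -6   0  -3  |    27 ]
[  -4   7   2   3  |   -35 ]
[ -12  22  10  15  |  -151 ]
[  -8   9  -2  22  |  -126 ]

Forward elimination on [A|b]:
R2 <- R2 - (-1)*R1:  [  0   1   2   0  -8 ]
R3 <- R3 - (-3)*R1:  [   0    4   10    6  -70 ]
R4 <- R4 - (-2)*R1:  [   0   -3   -2   16  -72 ]
R3 <- R3 - (4)*R2:  [   0    0    2    6  -38 ]
R4 <- R4 - (-3)*R2:  [   0    0    4   16  -96 ]
R4 <- R4 - (2)*R3:  [   0    0    0    4  -20 ]
Row echelon form:
[ 4  -6  0  -3  |   27 ]
[ 0   1  2   0  |   -8 ]
[ 0   0  2   6  |  -38 ]
[ 0   0  0   4  |  -20 ]
Back-substitution:
w = (-20) / 4 = -5
z = (-38 - (6)*(-5)) / 2 = -4
y = (-8 - (2)*(-4)) / 1 = 0
x = (27 - (-6)*(0) - (-3)*(-5)) / 4 = 3

(3, 0, -4, -5)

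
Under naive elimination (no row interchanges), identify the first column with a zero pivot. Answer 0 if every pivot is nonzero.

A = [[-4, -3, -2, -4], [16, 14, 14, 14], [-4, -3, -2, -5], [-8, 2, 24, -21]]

Naive forward elimination:
R2 <- R2 - (-4)*R1:  [  0   2   6  -2 ]
R3 <- R3 - (1)*R1:  [  0   0   0  -1 ]
R4 <- R4 - (2)*R1:  [   0    8   28  -13 ]
R4 <- R4 - (4)*R2:  [  0   0   4  -5 ]
Matrix at this point:
[ -4  -3  -2  -4 ]
[  0   2   6  -2 ]
[  0   0   0  -1 ]
[  0   0   4  -5 ]
Pivot entry (3,3) is zero but row 4 has 4 in column 3 -> naive elimination stops; a row interchange (e.g. R3 <-> R4) would be required here.

first zero-pivot column = 3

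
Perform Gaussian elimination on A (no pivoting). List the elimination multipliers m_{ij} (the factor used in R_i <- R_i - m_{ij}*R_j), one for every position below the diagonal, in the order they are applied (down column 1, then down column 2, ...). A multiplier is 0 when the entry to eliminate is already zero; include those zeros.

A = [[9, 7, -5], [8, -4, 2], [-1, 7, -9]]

multipliers: 8/9, -1/9, -35/46

Forward elimination:
R2 <- R2 - (8/9)*R1:  [     0  -92/9   58/9 ]
R3 <- R3 - (-1/9)*R1:  [     0   70/9  -86/9 ]
R3 <- R3 - (-35/46)*R2:  [       0        0  -107/23 ]
Multipliers (in order of application): m_{21} = 8/9, m_{31} = -1/9, m_{32} = -35/46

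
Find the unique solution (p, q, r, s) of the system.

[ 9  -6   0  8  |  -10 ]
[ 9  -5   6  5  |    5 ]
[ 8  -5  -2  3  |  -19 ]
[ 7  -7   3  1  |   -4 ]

Forward elimination on [A|b]:
R2 <- R2 - (1)*R1:  [  0   1   6  -3  15 ]
R3 <- R3 - (8/9)*R1:  [     0    1/3     -2  -37/9  -91/9 ]
R4 <- R4 - (7/9)*R1:  [     0   -7/3      3  -47/9   34/9 ]
R3 <- R3 - (1/3)*R2:  [      0       0      -4   -28/9  -136/9 ]
R4 <- R4 - (-7/3)*R2:  [      0       0      17  -110/9   349/9 ]
R4 <- R4 - (-17/4)*R3:  [      0       0       0  -229/9  -229/9 ]
Row echelon form:
[ 9  -6   0       8  |     -10 ]
[ 0   1   6      -3  |      15 ]
[ 0   0  -4   -28/9  |  -136/9 ]
[ 0   0   0  -229/9  |  -229/9 ]
Back-substitution:
s = (-229/9) / (-229/9) = 1
r = (-136/9 - (-28/9)*(1)) / -4 = 3
q = (15 - (6)*(3) - (-3)*(1)) / 1 = 0
p = (-10 - (-6)*(0) - (8)*(1)) / 9 = -2

(-2, 0, 3, 1)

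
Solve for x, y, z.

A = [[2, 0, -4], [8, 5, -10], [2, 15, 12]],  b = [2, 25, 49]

Forward elimination on [A|b]:
R2 <- R2 - (4)*R1:  [  0   5   6  17 ]
R3 <- R3 - (1)*R1:  [  0  15  16  47 ]
R3 <- R3 - (3)*R2:  [  0   0  -2  -4 ]
Row echelon form:
[ 2  0  -4  |   2 ]
[ 0  5   6  |  17 ]
[ 0  0  -2  |  -4 ]
Back-substitution:
z = (-4) / -2 = 2
y = (17 - (6)*(2)) / 5 = 1
x = (2 - (-4)*(2)) / 2 = 5

(5, 1, 2)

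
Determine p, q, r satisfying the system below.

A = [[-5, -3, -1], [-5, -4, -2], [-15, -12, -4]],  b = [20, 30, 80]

(0, -5, -5)

Forward elimination on [A|b]:
R2 <- R2 - (1)*R1:  [  0  -1  -1  10 ]
R3 <- R3 - (3)*R1:  [  0  -3  -1  20 ]
R3 <- R3 - (3)*R2:  [   0    0    2  -10 ]
Row echelon form:
[ -5  -3  -1  |   20 ]
[  0  -1  -1  |   10 ]
[  0   0   2  |  -10 ]
Back-substitution:
r = (-10) / 2 = -5
q = (10 - (-1)*(-5)) / -1 = -5
p = (20 - (-3)*(-5) - (-1)*(-5)) / -5 = 0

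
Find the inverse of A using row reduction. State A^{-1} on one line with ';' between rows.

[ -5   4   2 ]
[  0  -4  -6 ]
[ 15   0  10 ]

Gauss-Jordan on [A | I]:
R1 <- (1/-5)*R1:  [    1  -4/5  -2/5  |  -1/5     0     0 ]
R3 <- R3 - (15)*R1:  [  0  12  16  |   3   0   1 ]
R2 <- (1/-4)*R2:  [    0     1   3/2  |     0  -1/4     0 ]
R1 <- R1 - (-4/5)*R2:  [    1     0   4/5  |  -1/5  -1/5     0 ]
R3 <- R3 - (12)*R2:  [  0   0  -2  |   3   3   1 ]
R3 <- (1/-2)*R3:  [    0     0     1  |  -3/2  -3/2  -1/2 ]
R1 <- R1 - (4/5)*R3:  [   1    0    0  |    1    1  2/5 ]
R2 <- R2 - (3/2)*R3:  [   0    1    0  |  9/4    2  3/4 ]
Right block of [I | A^{-1}] is the inverse:
[    1     1   2/5 ]
[  9/4     2   3/4 ]
[ -3/2  -3/2  -1/2 ]

inverse = [1 1 2/5; 9/4 2 3/4; -3/2 -3/2 -1/2]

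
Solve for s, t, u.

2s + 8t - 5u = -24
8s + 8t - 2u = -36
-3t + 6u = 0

Forward elimination on [A|b]:
R2 <- R2 - (4)*R1:  [   0  -24   18   60 ]
R3 <- R3 - (1/8)*R2:  [     0      0   15/4  -15/2 ]
Row echelon form:
[ 2    8    -5  |    -24 ]
[ 0  -24    18  |     60 ]
[ 0    0  15/4  |  -15/2 ]
Back-substitution:
u = (-15/2) / (15/4) = -2
t = (60 - (18)*(-2)) / -24 = -4
s = (-24 - (8)*(-4) - (-5)*(-2)) / 2 = -1

(-1, -4, -2)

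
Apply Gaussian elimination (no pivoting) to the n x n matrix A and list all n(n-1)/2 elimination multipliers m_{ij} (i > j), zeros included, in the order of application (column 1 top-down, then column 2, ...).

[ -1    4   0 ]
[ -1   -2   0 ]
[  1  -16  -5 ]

Forward elimination:
R2 <- R2 - (1)*R1:  [  0  -6   0 ]
R3 <- R3 - (-1)*R1:  [   0  -12   -5 ]
R3 <- R3 - (2)*R2:  [  0   0  -5 ]
Multipliers (in order of application): m_{21} = 1, m_{31} = -1, m_{32} = 2

multipliers: 1, -1, 2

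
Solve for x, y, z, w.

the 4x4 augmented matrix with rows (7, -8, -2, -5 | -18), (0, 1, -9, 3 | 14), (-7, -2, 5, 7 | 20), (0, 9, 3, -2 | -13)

(-5, -1, -2, -1)

Forward elimination on [A|b]:
R3 <- R3 - (-1)*R1:  [   0  -10    3    2    2 ]
R3 <- R3 - (-10)*R2:  [   0    0  -87   32  142 ]
R4 <- R4 - (9)*R2:  [    0     0    84   -29  -139 ]
R4 <- R4 - (-28/29)*R3:  [      0       0       0   55/29  -55/29 ]
Row echelon form:
[ 7  -8   -2     -5  |     -18 ]
[ 0   1   -9      3  |      14 ]
[ 0   0  -87     32  |     142 ]
[ 0   0    0  55/29  |  -55/29 ]
Back-substitution:
w = (-55/29) / (55/29) = -1
z = (142 - (32)*(-1)) / -87 = -2
y = (14 - (-9)*(-2) - (3)*(-1)) / 1 = -1
x = (-18 - (-8)*(-1) - (-2)*(-2) - (-5)*(-1)) / 7 = -5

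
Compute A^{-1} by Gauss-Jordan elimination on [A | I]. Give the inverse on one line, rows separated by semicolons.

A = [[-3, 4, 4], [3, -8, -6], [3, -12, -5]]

inverse = [-8/9 -7/9 2/9; -1/12 1/12 -1/6; -1/3 -2/3 1/3]

Gauss-Jordan on [A | I]:
R1 <- (1/-3)*R1:  [    1  -4/3  -4/3  |  -1/3     0     0 ]
R2 <- R2 - (3)*R1:  [  0  -4  -2  |   1   1   0 ]
R3 <- R3 - (3)*R1:  [  0  -8  -1  |   1   0   1 ]
R2 <- (1/-4)*R2:  [    0     1   1/2  |  -1/4  -1/4     0 ]
R1 <- R1 - (-4/3)*R2:  [    1     0  -2/3  |  -2/3  -1/3     0 ]
R3 <- R3 - (-8)*R2:  [  0   0   3  |  -1  -2   1 ]
R3 <- (1/3)*R3:  [    0     0     1  |  -1/3  -2/3   1/3 ]
R1 <- R1 - (-2/3)*R3:  [    1     0     0  |  -8/9  -7/9   2/9 ]
R2 <- R2 - (1/2)*R3:  [     0      1      0  |  -1/12   1/12   -1/6 ]
Right block of [I | A^{-1}] is the inverse:
[  -8/9  -7/9   2/9 ]
[ -1/12  1/12  -1/6 ]
[  -1/3  -2/3   1/3 ]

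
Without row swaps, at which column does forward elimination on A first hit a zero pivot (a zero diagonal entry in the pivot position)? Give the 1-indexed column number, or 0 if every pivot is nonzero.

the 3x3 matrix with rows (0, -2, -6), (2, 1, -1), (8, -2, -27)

first zero-pivot column = 1

Naive forward elimination:
Pivot entry (1,1) is zero but row 2 has 2 in column 1 -> naive elimination stops; a row interchange (e.g. R1 <-> R2) would be required here.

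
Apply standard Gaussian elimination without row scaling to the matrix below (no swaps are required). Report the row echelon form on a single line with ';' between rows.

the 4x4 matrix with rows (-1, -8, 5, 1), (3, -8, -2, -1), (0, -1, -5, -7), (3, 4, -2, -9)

Forward elimination:
R2 <- R2 - (-3)*R1:  [   0  -32   13    2 ]
R4 <- R4 - (-3)*R1:  [   0  -20   13   -6 ]
R3 <- R3 - (1/32)*R2:  [       0        0  -173/32  -113/16 ]
R4 <- R4 - (5/8)*R2:  [     0      0   39/8  -29/4 ]
R4 <- R4 - (-156/173)*R3:  [         0          0          0  -2356/173 ]
Row echelon form:
[ -1   -8        5          1 ]
[  0  -32       13          2 ]
[  0    0  -173/32    -113/16 ]
[  0    0        0  -2356/173 ]

REF = [-1 -8 5 1; 0 -32 13 2; 0 0 -173/32 -113/16; 0 0 0 -2356/173]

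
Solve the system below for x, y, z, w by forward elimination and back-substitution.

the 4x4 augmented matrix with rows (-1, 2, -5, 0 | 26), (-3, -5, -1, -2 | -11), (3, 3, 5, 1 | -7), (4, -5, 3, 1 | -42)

Forward elimination on [A|b]:
R2 <- R2 - (3)*R1:  [   0  -11   14   -2  -89 ]
R3 <- R3 - (-3)*R1:  [   0    9  -10    1   71 ]
R4 <- R4 - (-4)*R1:  [   0    3  -17    1   62 ]
R3 <- R3 - (-9/11)*R2:  [      0       0   16/11   -7/11  -20/11 ]
R4 <- R4 - (-3/11)*R2:  [       0        0  -145/11     5/11   415/11 ]
R4 <- R4 - (-145/16)*R3:  [      0       0       0  -85/16    85/4 ]
Row echelon form:
[ -1    2     -5       0  |      26 ]
[  0  -11     14      -2  |     -89 ]
[  0    0  16/11   -7/11  |  -20/11 ]
[  0    0      0  -85/16  |    85/4 ]
Back-substitution:
w = (85/4) / (-85/16) = -4
z = (-20/11 - (-7/11)*(-4)) / (16/11) = -3
y = (-89 - (14)*(-3) - (-2)*(-4)) / -11 = 5
x = (26 - (2)*(5) - (-5)*(-3)) / -1 = -1

(-1, 5, -3, -4)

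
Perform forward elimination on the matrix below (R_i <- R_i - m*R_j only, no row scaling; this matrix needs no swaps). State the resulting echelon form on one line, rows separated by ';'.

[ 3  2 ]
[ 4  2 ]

Forward elimination:
R2 <- R2 - (4/3)*R1:  [    0  -2/3 ]
Row echelon form:
[ 3     2 ]
[ 0  -2/3 ]

REF = [3 2; 0 -2/3]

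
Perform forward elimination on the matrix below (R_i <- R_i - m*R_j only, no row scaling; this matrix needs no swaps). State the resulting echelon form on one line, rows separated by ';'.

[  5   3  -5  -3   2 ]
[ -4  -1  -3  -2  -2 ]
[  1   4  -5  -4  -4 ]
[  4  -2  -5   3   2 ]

REF = [5 3 -5 -3 2; 0 7/5 -7 -22/5 -2/5; 0 0 13 51/7 -24/7; 0 0 0 58/13 -90/13]

Forward elimination:
R2 <- R2 - (-4/5)*R1:  [     0    7/5     -7  -22/5   -2/5 ]
R3 <- R3 - (1/5)*R1:  [     0   17/5     -4  -17/5  -22/5 ]
R4 <- R4 - (4/5)*R1:  [     0  -22/5     -1   27/5    2/5 ]
R3 <- R3 - (17/7)*R2:  [     0      0     13   51/7  -24/7 ]
R4 <- R4 - (-22/7)*R2:  [     0      0    -23  -59/7   -6/7 ]
R4 <- R4 - (-23/13)*R3:  [      0       0       0   58/13  -90/13 ]
Row echelon form:
[ 5    3  -5     -3       2 ]
[ 0  7/5  -7  -22/5    -2/5 ]
[ 0    0  13   51/7   -24/7 ]
[ 0    0   0  58/13  -90/13 ]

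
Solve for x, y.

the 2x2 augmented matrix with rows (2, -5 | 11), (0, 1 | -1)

(3, -1)

Forward elimination on [A|b]:
Row echelon form:
[ 2  -5  |  11 ]
[ 0   1  |  -1 ]
Back-substitution:
y = (-1) / 1 = -1
x = (11 - (-5)*(-1)) / 2 = 3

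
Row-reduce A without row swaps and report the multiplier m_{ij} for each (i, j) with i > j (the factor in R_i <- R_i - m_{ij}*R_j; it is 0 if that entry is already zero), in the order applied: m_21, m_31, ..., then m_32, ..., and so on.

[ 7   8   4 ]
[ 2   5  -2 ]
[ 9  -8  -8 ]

Forward elimination:
R2 <- R2 - (2/7)*R1:  [     0   19/7  -22/7 ]
R3 <- R3 - (9/7)*R1:  [      0  -128/7   -92/7 ]
R3 <- R3 - (-128/19)*R2:  [       0        0  -652/19 ]
Multipliers (in order of application): m_{21} = 2/7, m_{31} = 9/7, m_{32} = -128/19

multipliers: 2/7, 9/7, -128/19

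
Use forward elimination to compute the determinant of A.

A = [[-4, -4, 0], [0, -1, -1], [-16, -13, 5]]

Forward elimination:
R3 <- R3 - (4)*R1:  [ 0  3  5 ]
R3 <- R3 - (-3)*R2:  [ 0  0  2 ]
Upper-triangular form:
[ -4  -4   0 ]
[  0  -1  -1 ]
[  0   0   2 ]
det(A) = (-1)^0 * (-4) * (-1) * (2) = 8  (0 row swaps -> sign +1)

det(A) = 8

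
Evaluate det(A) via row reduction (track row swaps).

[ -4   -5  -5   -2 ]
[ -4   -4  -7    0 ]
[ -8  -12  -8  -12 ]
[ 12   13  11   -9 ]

det(A) = 40

Forward elimination:
R2 <- R2 - (1)*R1:  [  0   1  -2   2 ]
R3 <- R3 - (2)*R1:  [  0  -2   2  -8 ]
R4 <- R4 - (-3)*R1:  [   0   -2   -4  -15 ]
R3 <- R3 - (-2)*R2:  [  0   0  -2  -4 ]
R4 <- R4 - (-2)*R2:  [   0    0   -8  -11 ]
R4 <- R4 - (4)*R3:  [ 0  0  0  5 ]
Upper-triangular form:
[ -4  -5  -5  -2 ]
[  0   1  -2   2 ]
[  0   0  -2  -4 ]
[  0   0   0   5 ]
det(A) = (-1)^0 * (-4) * (1) * (-2) * (5) = 40  (0 row swaps -> sign +1)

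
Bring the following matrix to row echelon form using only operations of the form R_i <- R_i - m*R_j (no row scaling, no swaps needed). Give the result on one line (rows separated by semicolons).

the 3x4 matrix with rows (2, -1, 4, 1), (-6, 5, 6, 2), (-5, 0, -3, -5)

REF = [2 -1 4 1; 0 2 18 5; 0 0 59/2 15/4]

Forward elimination:
R2 <- R2 - (-3)*R1:  [  0   2  18   5 ]
R3 <- R3 - (-5/2)*R1:  [    0  -5/2     7  -5/2 ]
R3 <- R3 - (-5/4)*R2:  [    0     0  59/2  15/4 ]
Row echelon form:
[ 2  -1     4     1 ]
[ 0   2    18     5 ]
[ 0   0  59/2  15/4 ]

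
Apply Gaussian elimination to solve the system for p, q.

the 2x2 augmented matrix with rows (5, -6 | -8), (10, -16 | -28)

(2, 3)

Forward elimination on [A|b]:
R2 <- R2 - (2)*R1:  [   0   -4  -12 ]
Row echelon form:
[ 5  -6  |   -8 ]
[ 0  -4  |  -12 ]
Back-substitution:
q = (-12) / -4 = 3
p = (-8 - (-6)*(3)) / 5 = 2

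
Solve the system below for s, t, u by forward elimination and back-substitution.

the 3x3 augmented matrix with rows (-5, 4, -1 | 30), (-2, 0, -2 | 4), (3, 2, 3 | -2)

(-5, 2, 3)

Forward elimination on [A|b]:
R2 <- R2 - (2/5)*R1:  [    0  -8/5  -8/5    -8 ]
R3 <- R3 - (-3/5)*R1:  [    0  22/5  12/5    16 ]
R3 <- R3 - (-11/4)*R2:  [  0   0  -2  -6 ]
Row echelon form:
[ -5     4    -1  |  30 ]
[  0  -8/5  -8/5  |  -8 ]
[  0     0    -2  |  -6 ]
Back-substitution:
u = (-6) / -2 = 3
t = (-8 - (-8/5)*(3)) / (-8/5) = 2
s = (30 - (4)*(2) - (-1)*(3)) / -5 = -5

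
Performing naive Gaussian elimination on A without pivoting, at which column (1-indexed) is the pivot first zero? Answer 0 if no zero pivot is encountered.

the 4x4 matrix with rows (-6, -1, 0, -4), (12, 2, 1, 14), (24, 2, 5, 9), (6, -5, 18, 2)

first zero-pivot column = 2

Naive forward elimination:
R2 <- R2 - (-2)*R1:  [ 0  0  1  6 ]
R3 <- R3 - (-4)*R1:  [  0  -2   5  -7 ]
R4 <- R4 - (-1)*R1:  [  0  -6  18  -2 ]
Matrix at this point:
[ -6  -1   0  -4 ]
[  0   0   1   6 ]
[  0  -2   5  -7 ]
[  0  -6  18  -2 ]
Pivot entry (2,2) is zero but row 3 has -2 in column 2 -> naive elimination stops; a row interchange (e.g. R2 <-> R3) would be required here.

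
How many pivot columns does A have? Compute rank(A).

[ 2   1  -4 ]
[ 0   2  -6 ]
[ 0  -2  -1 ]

Row reduction:
R3 <- R3 - (-1)*R2:  [  0   0  -7 ]
Row echelon form:
[ 2  1  -4 ]
[ 0  2  -6 ]
[ 0  0  -7 ]
Nonzero rows / pivot columns: 3

rank(A) = 3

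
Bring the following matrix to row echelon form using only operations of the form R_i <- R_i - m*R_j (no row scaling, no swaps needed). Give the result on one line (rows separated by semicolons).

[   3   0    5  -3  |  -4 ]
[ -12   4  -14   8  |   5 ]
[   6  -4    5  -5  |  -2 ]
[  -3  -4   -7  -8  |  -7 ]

Forward elimination:
R2 <- R2 - (-4)*R1:  [   0    4    6   -4  -11 ]
R3 <- R3 - (2)*R1:  [  0  -4  -5   1   6 ]
R4 <- R4 - (-1)*R1:  [   0   -4   -2  -11  -11 ]
R3 <- R3 - (-1)*R2:  [  0   0   1  -3  -5 ]
R4 <- R4 - (-1)*R2:  [   0    0    4  -15  -22 ]
R4 <- R4 - (4)*R3:  [  0   0   0  -3  -2 ]
Row echelon form:
[ 3  0  5  -3  |   -4 ]
[ 0  4  6  -4  |  -11 ]
[ 0  0  1  -3  |   -5 ]
[ 0  0  0  -3  |   -2 ]

REF = [3 0 5 -3 -4; 0 4 6 -4 -11; 0 0 1 -3 -5; 0 0 0 -3 -2]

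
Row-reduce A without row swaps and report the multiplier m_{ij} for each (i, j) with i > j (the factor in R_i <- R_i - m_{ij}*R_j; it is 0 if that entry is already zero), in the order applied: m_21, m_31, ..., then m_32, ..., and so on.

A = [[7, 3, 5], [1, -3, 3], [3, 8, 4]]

multipliers: 1/7, 3/7, -47/24

Forward elimination:
R2 <- R2 - (1/7)*R1:  [     0  -24/7   16/7 ]
R3 <- R3 - (3/7)*R1:  [    0  47/7  13/7 ]
R3 <- R3 - (-47/24)*R2:  [    0     0  19/3 ]
Multipliers (in order of application): m_{21} = 1/7, m_{31} = 3/7, m_{32} = -47/24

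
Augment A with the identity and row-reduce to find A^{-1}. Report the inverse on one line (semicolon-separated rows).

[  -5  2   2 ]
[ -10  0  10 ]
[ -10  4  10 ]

inverse = [-1/3 -1/10 1/6; 0 -1/4 1/4; -1/3 0 1/6]

Gauss-Jordan on [A | I]:
R1 <- (1/-5)*R1:  [    1  -2/5  -2/5  |  -1/5     0     0 ]
R2 <- R2 - (-10)*R1:  [  0  -4   6  |  -2   1   0 ]
R3 <- R3 - (-10)*R1:  [  0   0   6  |  -2   0   1 ]
R2 <- (1/-4)*R2:  [    0     1  -3/2  |   1/2  -1/4     0 ]
R1 <- R1 - (-2/5)*R2:  [     1      0     -1  |      0  -1/10      0 ]
R3 <- (1/6)*R3:  [    0     0     1  |  -1/3     0   1/6 ]
R1 <- R1 - (-1)*R3:  [     1      0      0  |   -1/3  -1/10    1/6 ]
R2 <- R2 - (-3/2)*R3:  [    0     1     0  |     0  -1/4   1/4 ]
Right block of [I | A^{-1}] is the inverse:
[ -1/3  -1/10  1/6 ]
[    0   -1/4  1/4 ]
[ -1/3      0  1/6 ]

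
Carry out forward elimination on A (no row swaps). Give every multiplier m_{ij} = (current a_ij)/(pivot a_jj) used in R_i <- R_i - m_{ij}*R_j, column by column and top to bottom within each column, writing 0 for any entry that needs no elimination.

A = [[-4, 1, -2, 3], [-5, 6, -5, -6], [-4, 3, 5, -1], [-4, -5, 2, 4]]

multipliers: 5/4, 1, 1, 8/19, -24/19, 16/153

Forward elimination:
R2 <- R2 - (5/4)*R1:  [     0   19/4   -5/2  -39/4 ]
R3 <- R3 - (1)*R1:  [  0   2   7  -4 ]
R4 <- R4 - (1)*R1:  [  0  -6   4   1 ]
R3 <- R3 - (8/19)*R2:  [      0       0  153/19    2/19 ]
R4 <- R4 - (-24/19)*R2:  [       0        0    16/19  -215/19 ]
R4 <- R4 - (16/153)*R3:  [         0          0          0  -1733/153 ]
Multipliers (in order of application): m_{21} = 5/4, m_{31} = 1, m_{41} = 1, m_{32} = 8/19, m_{42} = -24/19, m_{43} = 16/153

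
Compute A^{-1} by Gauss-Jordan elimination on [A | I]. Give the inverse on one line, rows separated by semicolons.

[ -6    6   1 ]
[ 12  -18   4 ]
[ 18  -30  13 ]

inverse = [-19/24 -3/4 7/24; -7/12 -2/3 1/4; -1/4 -1/2 1/4]

Gauss-Jordan on [A | I]:
R1 <- (1/-6)*R1:  [    1    -1  -1/6  |  -1/6     0     0 ]
R2 <- R2 - (12)*R1:  [  0  -6   6  |   2   1   0 ]
R3 <- R3 - (18)*R1:  [   0  -12   16  |    3    0    1 ]
R2 <- (1/-6)*R2:  [    0     1    -1  |  -1/3  -1/6     0 ]
R1 <- R1 - (-1)*R2:  [    1     0  -7/6  |  -1/2  -1/6     0 ]
R3 <- R3 - (-12)*R2:  [  0   0   4  |  -1  -2   1 ]
R3 <- (1/4)*R3:  [    0     0     1  |  -1/4  -1/2   1/4 ]
R1 <- R1 - (-7/6)*R3:  [      1       0       0  |  -19/24    -3/4    7/24 ]
R2 <- R2 - (-1)*R3:  [     0      1      0  |  -7/12   -2/3    1/4 ]
Right block of [I | A^{-1}] is the inverse:
[ -19/24  -3/4  7/24 ]
[  -7/12  -2/3   1/4 ]
[   -1/4  -1/2   1/4 ]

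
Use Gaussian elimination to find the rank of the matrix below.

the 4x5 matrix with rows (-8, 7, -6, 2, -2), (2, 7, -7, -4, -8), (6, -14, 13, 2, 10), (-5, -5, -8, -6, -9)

Row reduction:
R2 <- R2 - (-1/4)*R1:  [     0   35/4  -17/2   -7/2  -17/2 ]
R3 <- R3 - (-3/4)*R1:  [     0  -35/4   17/2    7/2   17/2 ]
R4 <- R4 - (5/8)*R1:  [     0  -75/8  -17/4  -29/4  -31/4 ]
R3 <- R3 - (-1)*R2:  [ 0  0  0  0  0 ]
R4 <- R4 - (-15/14)*R2:  [       0        0  -187/14      -11   -118/7 ]
R3 <-> R4   (pivot in column 3 was zero)
[ -8     7       -6     2      -2 ]
[  0  35/4    -17/2  -7/2   -17/2 ]
[  0     0  -187/14   -11  -118/7 ]
[  0     0        0     0       0 ]
Row echelon form:
[ -8     7       -6     2      -2 ]
[  0  35/4    -17/2  -7/2   -17/2 ]
[  0     0  -187/14   -11  -118/7 ]
[  0     0        0     0       0 ]
Nonzero rows / pivot columns: 3

rank(A) = 3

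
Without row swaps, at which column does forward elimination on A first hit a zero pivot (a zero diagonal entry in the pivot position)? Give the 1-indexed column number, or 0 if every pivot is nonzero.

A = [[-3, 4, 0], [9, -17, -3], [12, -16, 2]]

Naive forward elimination:
R2 <- R2 - (-3)*R1:  [  0  -5  -3 ]
R3 <- R3 - (-4)*R1:  [ 0  0  2 ]
All pivots nonzero; naive elimination completes without hitting a zero pivot.

first zero-pivot column = 0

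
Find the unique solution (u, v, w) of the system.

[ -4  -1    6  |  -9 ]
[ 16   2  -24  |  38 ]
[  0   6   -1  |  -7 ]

(4, -1, 1)

Forward elimination on [A|b]:
R2 <- R2 - (-4)*R1:  [  0  -2   0   2 ]
R3 <- R3 - (-3)*R2:  [  0   0  -1  -1 ]
Row echelon form:
[ -4  -1   6  |  -9 ]
[  0  -2   0  |   2 ]
[  0   0  -1  |  -1 ]
Back-substitution:
w = (-1) / -1 = 1
v = (2) / -2 = -1
u = (-9 - (-1)*(-1) - (6)*(1)) / -4 = 4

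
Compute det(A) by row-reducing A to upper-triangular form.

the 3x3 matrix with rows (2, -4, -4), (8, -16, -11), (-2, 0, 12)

det(A) = 40

Forward elimination:
R2 <- R2 - (4)*R1:  [ 0  0  5 ]
R3 <- R3 - (-1)*R1:  [  0  -4   8 ]
R2 <-> R3   (pivot in column 2 was zero)
[ 2  -4  -4 ]
[ 0  -4   8 ]
[ 0   0   5 ]
Upper-triangular form:
[ 2  -4  -4 ]
[ 0  -4   8 ]
[ 0   0   5 ]
det(A) = (-1)^1 * (2) * (-4) * (5) = 40  (1 row swap -> sign -1)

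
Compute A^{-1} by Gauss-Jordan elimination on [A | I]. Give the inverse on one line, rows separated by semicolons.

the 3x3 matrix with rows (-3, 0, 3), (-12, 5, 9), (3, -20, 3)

Gauss-Jordan on [A | I]:
R1 <- (1/-3)*R1:  [    1     0    -1  |  -1/3     0     0 ]
R2 <- R2 - (-12)*R1:  [  0   5  -3  |  -4   1   0 ]
R3 <- R3 - (3)*R1:  [   0  -20    6  |    1    0    1 ]
R2 <- (1/5)*R2:  [    0     1  -3/5  |  -4/5   1/5     0 ]
R3 <- R3 - (-20)*R2:  [   0    0   -6  |  -15    4    1 ]
R3 <- (1/-6)*R3:  [    0     0     1  |   5/2  -2/3  -1/6 ]
R1 <- R1 - (-1)*R3:  [    1     0     0  |  13/6  -2/3  -1/6 ]
R2 <- R2 - (-3/5)*R3:  [     0      1      0  |   7/10   -1/5  -1/10 ]
Right block of [I | A^{-1}] is the inverse:
[ 13/6  -2/3   -1/6 ]
[ 7/10  -1/5  -1/10 ]
[  5/2  -2/3   -1/6 ]

inverse = [13/6 -2/3 -1/6; 7/10 -1/5 -1/10; 5/2 -2/3 -1/6]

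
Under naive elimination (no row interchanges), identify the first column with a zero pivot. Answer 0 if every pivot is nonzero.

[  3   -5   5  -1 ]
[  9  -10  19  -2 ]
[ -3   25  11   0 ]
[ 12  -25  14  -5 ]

first zero-pivot column = 3

Naive forward elimination:
R2 <- R2 - (3)*R1:  [ 0  5  4  1 ]
R3 <- R3 - (-1)*R1:  [  0  20  16  -1 ]
R4 <- R4 - (4)*R1:  [  0  -5  -6  -1 ]
R3 <- R3 - (4)*R2:  [  0   0   0  -5 ]
R4 <- R4 - (-1)*R2:  [  0   0  -2   0 ]
Matrix at this point:
[ 3  -5   5  -1 ]
[ 0   5   4   1 ]
[ 0   0   0  -5 ]
[ 0   0  -2   0 ]
Pivot entry (3,3) is zero but row 4 has -2 in column 3 -> naive elimination stops; a row interchange (e.g. R3 <-> R4) would be required here.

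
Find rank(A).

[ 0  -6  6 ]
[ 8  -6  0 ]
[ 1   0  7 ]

Row reduction:
R1 <-> R2   (pivot in column 1 was zero)
[ 8  -6  0 ]
[ 0  -6  6 ]
[ 1   0  7 ]
R3 <- R3 - (1/8)*R1:  [   0  3/4    7 ]
R3 <- R3 - (-1/8)*R2:  [    0     0  31/4 ]
Row echelon form:
[ 8  -6     0 ]
[ 0  -6     6 ]
[ 0   0  31/4 ]
Nonzero rows / pivot columns: 3

rank(A) = 3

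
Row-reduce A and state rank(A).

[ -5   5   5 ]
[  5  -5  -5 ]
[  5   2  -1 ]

Row reduction:
R2 <- R2 - (-1)*R1:  [ 0  0  0 ]
R3 <- R3 - (-1)*R1:  [ 0  7  4 ]
R2 <-> R3   (pivot in column 2 was zero)
[ -5  5  5 ]
[  0  7  4 ]
[  0  0  0 ]
Row echelon form:
[ -5  5  5 ]
[  0  7  4 ]
[  0  0  0 ]
Nonzero rows / pivot columns: 2

rank(A) = 2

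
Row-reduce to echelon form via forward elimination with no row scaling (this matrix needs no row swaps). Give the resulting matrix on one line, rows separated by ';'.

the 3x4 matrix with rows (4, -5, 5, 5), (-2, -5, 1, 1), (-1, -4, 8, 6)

REF = [4 -5 5 5; 0 -15/2 7/2 7/2; 0 0 34/5 24/5]

Forward elimination:
R2 <- R2 - (-1/2)*R1:  [     0  -15/2    7/2    7/2 ]
R3 <- R3 - (-1/4)*R1:  [     0  -21/4   37/4   29/4 ]
R3 <- R3 - (7/10)*R2:  [    0     0  34/5  24/5 ]
Row echelon form:
[ 4     -5     5     5 ]
[ 0  -15/2   7/2   7/2 ]
[ 0      0  34/5  24/5 ]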